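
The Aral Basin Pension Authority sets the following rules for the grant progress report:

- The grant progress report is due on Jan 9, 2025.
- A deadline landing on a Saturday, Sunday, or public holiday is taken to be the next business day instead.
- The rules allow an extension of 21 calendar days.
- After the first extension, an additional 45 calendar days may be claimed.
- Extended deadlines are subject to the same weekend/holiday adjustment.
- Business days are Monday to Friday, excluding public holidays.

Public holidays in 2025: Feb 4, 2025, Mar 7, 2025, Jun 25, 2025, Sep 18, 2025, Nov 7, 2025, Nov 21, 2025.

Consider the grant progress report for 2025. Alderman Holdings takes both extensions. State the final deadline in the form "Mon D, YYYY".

Mar 17, 2025

The statutory due date is Jan 9, 2025.
Jan 9, 2025 (Thursday) is already a business day.
With the 21-day extension, Jan 9, 2025 becomes Jan 30, 2025.
Jan 30, 2025 (Thursday) is already a business day.
With the 45-day extension, Jan 30, 2025 becomes Mar 16, 2025.
Mar 16, 2025 is a Sunday; the next business day is Mar 17, 2025 (Monday).
The final due date is Mar 17, 2025.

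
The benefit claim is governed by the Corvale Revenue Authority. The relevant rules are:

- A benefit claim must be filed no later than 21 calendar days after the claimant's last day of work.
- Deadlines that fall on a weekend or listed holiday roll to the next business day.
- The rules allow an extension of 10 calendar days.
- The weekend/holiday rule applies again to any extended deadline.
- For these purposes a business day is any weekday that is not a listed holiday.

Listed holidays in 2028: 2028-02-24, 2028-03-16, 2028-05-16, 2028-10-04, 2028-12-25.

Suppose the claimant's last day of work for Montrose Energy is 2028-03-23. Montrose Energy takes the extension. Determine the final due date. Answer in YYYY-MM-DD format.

Adding 21 calendar days to 2028-03-23 gives 2028-04-13.
Since 2028-04-13 is a Thursday and not a holiday, the date is unchanged.
Applying the 10-calendar-day extension: 2028-04-13 + 10 days = 2028-04-23.
2028-04-23 is a Sunday, so it moves to the next business day, 2028-04-24 (Monday).
So the filing is due 2028-04-24.

2028-04-24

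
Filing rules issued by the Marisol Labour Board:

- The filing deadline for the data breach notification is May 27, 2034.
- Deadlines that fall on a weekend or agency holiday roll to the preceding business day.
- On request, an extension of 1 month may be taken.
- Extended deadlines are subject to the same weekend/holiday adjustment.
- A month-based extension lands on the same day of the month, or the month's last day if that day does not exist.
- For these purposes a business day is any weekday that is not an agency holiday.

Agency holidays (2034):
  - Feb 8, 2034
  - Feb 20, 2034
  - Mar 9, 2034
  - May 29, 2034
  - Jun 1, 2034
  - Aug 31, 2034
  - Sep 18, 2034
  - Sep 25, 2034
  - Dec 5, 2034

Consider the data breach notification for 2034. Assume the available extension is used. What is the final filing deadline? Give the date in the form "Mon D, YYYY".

Jun 26, 2034

Start from the fixed due date, May 27, 2034.
May 27, 2034 falls on a Saturday. Rolling to the preceding business day gives May 26, 2034, a Friday.
Add 1 month to May 26, 2034: Jun 26, 2034.
Since Jun 26, 2034 is a Monday and not a holiday, the date is unchanged.
So the filing is due Jun 26, 2034.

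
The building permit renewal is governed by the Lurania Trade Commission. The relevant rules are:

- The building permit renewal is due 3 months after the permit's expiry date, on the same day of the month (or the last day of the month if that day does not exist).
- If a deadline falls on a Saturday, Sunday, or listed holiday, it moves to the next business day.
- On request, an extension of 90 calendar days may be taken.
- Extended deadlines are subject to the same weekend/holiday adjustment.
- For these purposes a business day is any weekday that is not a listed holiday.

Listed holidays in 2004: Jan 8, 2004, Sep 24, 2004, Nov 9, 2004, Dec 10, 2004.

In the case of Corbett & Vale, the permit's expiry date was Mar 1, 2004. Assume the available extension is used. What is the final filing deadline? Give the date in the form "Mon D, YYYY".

3 months after Mar 1, 2004, on the same day of the month, is Jun 1, 2004.
Jun 1, 2004 (Tuesday) is already a business day.
Add the 90 calendar-day extension to Jun 1, 2004: Aug 30, 2004.
Since Aug 30, 2004 is a Monday and not a holiday, the date is unchanged.
Final deadline: Aug 30, 2004.

Aug 30, 2004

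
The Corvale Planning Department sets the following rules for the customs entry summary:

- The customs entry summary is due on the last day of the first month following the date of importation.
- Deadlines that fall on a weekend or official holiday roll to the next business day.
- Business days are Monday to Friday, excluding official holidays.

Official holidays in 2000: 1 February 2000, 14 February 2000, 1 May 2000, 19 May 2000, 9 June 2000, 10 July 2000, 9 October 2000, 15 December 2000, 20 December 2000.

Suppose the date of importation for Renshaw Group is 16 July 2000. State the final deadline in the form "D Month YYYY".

1 month after 16 July 2000 is August 2000; that month ends on 31 August 2000.
31 August 2000 falls on a Thursday, which is a business day, so no adjustment is needed.
Final deadline: 31 August 2000.

31 August 2000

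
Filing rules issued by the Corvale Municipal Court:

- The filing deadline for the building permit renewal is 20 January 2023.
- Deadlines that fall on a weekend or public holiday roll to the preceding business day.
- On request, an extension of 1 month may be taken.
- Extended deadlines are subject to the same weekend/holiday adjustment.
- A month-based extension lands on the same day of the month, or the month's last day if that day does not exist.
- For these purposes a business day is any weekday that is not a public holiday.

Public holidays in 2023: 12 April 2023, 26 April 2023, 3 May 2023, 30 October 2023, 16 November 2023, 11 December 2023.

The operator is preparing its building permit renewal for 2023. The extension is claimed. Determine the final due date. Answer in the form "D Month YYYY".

The statutory due date is 20 January 2023.
20 January 2023 is a Friday and not a listed holiday, so it stands.
Applying the 1 month extension: 1 month after 20 January 2023 is 20 February 2023.
20 February 2023 falls on a Monday, which is a business day, so no adjustment is needed.
Deadline: 20 February 2023.

20 February 2023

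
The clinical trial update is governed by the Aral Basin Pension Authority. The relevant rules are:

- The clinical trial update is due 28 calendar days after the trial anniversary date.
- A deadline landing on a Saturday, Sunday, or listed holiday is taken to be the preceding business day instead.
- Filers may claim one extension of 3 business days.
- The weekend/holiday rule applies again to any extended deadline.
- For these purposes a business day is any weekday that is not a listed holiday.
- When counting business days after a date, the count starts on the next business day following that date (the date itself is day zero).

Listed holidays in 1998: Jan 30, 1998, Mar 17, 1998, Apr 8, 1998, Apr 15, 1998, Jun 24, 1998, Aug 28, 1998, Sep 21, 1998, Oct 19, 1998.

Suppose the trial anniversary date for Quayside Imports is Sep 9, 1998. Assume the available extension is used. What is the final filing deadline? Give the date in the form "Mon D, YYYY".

28 calendar days after Sep 9, 1998 is Oct 7, 1998.
Oct 7, 1998 falls on a Wednesday, which is a business day, so no adjustment is needed.
Counting 3 further business days from Oct 7, 1998 reaches Oct 12, 1998.
Oct 12, 1998 is a Monday and not a listed holiday, so it stands.
Deadline: Oct 12, 1998.

Oct 12, 1998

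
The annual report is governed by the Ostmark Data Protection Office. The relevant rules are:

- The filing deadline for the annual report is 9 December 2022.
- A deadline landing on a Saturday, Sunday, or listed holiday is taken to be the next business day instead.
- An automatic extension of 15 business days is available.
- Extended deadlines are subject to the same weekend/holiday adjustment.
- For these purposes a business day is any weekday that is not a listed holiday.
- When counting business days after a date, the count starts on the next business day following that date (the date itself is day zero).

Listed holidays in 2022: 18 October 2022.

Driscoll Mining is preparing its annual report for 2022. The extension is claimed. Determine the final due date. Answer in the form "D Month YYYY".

30 December 2022

Start from the fixed due date, 9 December 2022.
9 December 2022 is a Friday and not a listed holiday, so it stands.
Applying the 15-business-day extension: 15 business days after 9 December 2022 is 30 December 2022.
Since 30 December 2022 is a Friday and not a holiday, the date is unchanged.
The final due date is 30 December 2022.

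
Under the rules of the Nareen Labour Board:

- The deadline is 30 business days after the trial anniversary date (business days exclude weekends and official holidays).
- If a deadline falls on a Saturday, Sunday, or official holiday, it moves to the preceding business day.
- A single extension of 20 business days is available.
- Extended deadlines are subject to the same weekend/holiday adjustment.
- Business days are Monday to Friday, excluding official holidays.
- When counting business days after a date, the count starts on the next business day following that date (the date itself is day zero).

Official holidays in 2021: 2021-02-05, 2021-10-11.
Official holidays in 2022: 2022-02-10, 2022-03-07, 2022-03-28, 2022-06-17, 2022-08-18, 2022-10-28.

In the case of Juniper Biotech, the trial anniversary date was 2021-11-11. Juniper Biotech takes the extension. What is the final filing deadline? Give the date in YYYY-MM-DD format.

Starting the day after 2021-11-11 and counting 30 business days lands on 2021-12-23.
2021-12-23 falls on a Thursday, which is a business day, so no adjustment is needed.
The 20-business-day extension runs from 2021-12-23 to 2022-01-20.
2022-01-20 falls on a Thursday, which is a business day, so no adjustment is needed.
The final due date is 2022-01-20.

2022-01-20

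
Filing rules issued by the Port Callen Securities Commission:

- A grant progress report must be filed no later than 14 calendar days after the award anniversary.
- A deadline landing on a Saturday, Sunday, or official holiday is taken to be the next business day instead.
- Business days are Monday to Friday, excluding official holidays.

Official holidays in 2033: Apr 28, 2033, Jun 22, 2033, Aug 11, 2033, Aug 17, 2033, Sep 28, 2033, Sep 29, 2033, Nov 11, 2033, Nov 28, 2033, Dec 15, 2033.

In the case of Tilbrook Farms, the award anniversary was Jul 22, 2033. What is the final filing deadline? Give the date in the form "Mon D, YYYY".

14 calendar days after Jul 22, 2033 is Aug 5, 2033.
Aug 5, 2033 is a Friday and not a listed holiday, so it stands.
Final deadline: Aug 5, 2033.

Aug 5, 2033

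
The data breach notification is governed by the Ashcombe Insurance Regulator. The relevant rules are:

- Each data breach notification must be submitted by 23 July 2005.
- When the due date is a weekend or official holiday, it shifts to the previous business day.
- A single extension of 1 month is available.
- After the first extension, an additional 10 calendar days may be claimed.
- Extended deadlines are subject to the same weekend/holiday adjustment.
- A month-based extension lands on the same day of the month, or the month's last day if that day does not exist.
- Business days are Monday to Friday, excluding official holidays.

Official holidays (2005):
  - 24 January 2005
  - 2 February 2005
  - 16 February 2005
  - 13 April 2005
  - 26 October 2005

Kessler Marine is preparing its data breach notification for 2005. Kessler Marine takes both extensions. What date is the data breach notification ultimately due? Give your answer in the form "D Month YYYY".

The stated deadline is 23 July 2005.
23 July 2005 is a Saturday; the preceding business day is 22 July 2005 (Friday).
Applying the 1 month extension: 1 month after 22 July 2005 is 22 August 2005.
22 August 2005 (Monday) is already a business day.
Applying the 10-calendar-day extension: 22 August 2005 + 10 days = 1 September 2005.
1 September 2005 falls on a Thursday, which is a business day, so no adjustment is needed.
So the filing is due 1 September 2005.

1 September 2005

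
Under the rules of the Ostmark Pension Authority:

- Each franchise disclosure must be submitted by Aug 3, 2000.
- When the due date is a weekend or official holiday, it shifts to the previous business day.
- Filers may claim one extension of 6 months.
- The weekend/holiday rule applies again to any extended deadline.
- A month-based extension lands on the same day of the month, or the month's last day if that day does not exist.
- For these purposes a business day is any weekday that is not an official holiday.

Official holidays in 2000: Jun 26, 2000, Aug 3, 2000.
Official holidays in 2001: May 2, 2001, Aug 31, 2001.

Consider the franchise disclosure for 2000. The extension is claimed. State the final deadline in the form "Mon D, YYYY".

The statutory due date is Aug 3, 2000.
Because Aug 3, 2000 is a listed holiday, the deadline becomes Aug 2, 2000 (Wednesday).
Add 6 months to Aug 2, 2000: Feb 2, 2001.
Feb 2, 2001 is a Friday and not a listed holiday, so it stands.
Deadline: Feb 2, 2001.

Feb 2, 2001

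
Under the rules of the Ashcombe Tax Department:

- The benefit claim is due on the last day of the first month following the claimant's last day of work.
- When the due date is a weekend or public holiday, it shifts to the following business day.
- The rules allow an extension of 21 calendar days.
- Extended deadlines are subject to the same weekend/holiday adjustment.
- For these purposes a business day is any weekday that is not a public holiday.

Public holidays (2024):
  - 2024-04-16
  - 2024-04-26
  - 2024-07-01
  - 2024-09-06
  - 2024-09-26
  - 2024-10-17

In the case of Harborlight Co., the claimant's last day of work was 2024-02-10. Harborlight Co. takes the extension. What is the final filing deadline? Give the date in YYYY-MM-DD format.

1 month after 2024-02-10 falls in March 2024; the last day of that month is 2024-03-31.
2024-03-31 falls on a Sunday. Rolling to the next business day gives 2024-04-01, a Monday.
Add the 21 calendar-day extension to 2024-04-01: 2024-04-22.
2024-04-22 falls on a Monday, which is a business day, so no adjustment is needed.
So the filing is due 2024-04-22.

2024-04-22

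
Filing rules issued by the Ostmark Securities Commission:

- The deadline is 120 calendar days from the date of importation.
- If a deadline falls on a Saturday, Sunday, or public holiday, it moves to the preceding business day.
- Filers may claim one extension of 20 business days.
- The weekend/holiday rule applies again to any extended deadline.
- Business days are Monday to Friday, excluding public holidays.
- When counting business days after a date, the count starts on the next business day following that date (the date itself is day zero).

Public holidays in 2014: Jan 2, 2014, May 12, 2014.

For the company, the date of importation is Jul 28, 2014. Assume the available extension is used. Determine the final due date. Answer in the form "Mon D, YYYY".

Dec 23, 2014

Adding 120 calendar days to Jul 28, 2014 gives Nov 25, 2014.
Nov 25, 2014 (Tuesday) is already a business day.
Counting 20 further business days from Nov 25, 2014 reaches Dec 23, 2014.
Dec 23, 2014 (Tuesday) is already a business day.
Deadline: Dec 23, 2014.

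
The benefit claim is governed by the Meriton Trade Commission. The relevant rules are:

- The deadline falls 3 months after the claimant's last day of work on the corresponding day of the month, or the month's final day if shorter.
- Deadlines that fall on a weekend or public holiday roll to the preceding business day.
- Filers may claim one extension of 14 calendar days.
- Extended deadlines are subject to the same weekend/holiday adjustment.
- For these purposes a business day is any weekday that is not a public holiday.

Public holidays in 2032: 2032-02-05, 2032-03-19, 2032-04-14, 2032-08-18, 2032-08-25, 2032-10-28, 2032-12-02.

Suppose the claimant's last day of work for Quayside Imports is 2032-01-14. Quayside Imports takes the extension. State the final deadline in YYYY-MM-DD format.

2032-04-27

3 months after 2032-01-14, on the same day of the month, is 2032-04-14.
2032-04-14 falls on a listed holiday. Rolling to the preceding business day gives 2032-04-13, a Tuesday.
Applying the 14-calendar-day extension: 2032-04-13 + 14 days = 2032-04-27.
2032-04-27 is a Tuesday and not a listed holiday, so it stands.
Final deadline: 2032-04-27.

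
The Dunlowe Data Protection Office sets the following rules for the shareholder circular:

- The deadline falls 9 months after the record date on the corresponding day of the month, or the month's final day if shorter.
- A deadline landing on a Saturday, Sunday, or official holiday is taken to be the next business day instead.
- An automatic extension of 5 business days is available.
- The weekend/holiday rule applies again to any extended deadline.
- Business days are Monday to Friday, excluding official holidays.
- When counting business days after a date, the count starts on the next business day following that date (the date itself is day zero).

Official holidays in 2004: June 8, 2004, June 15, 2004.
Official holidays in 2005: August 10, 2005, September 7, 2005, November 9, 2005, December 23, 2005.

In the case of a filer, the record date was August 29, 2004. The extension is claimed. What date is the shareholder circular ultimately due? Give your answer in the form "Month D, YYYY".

9 months after August 29, 2004, on the same day of the month, is May 29, 2005.
May 29, 2005 falls on a Sunday. Rolling to the next business day gives May 30, 2005, a Monday.
Counting 5 further business days from May 30, 2005 reaches June 6, 2005.
June 6, 2005 falls on a Monday, which is a business day, so no adjustment is needed.
Deadline: June 6, 2005.

June 6, 2005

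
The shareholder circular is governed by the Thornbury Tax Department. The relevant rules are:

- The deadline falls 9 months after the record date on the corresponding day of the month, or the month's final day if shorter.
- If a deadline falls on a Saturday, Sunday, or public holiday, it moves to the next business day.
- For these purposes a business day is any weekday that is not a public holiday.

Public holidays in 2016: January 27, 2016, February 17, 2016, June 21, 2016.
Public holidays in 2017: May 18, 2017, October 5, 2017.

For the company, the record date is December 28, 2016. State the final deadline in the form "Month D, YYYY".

Moving 9 months forward from December 28, 2016 on the corresponding day gives September 28, 2017.
Since September 28, 2017 is a Thursday and not a holiday, the date is unchanged.
Final deadline: September 28, 2017.

September 28, 2017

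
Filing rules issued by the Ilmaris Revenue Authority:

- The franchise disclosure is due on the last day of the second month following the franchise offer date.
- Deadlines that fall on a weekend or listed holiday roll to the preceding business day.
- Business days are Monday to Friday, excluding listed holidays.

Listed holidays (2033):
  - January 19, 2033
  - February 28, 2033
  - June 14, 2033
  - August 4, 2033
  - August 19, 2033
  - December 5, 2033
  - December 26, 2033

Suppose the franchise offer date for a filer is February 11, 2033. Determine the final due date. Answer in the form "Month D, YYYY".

2 months after February 11, 2033 is April 2033; that month ends on April 30, 2033.
April 30, 2033 falls on a Saturday. Rolling to the preceding business day gives April 29, 2033, a Friday.
The final due date is April 29, 2033.

April 29, 2033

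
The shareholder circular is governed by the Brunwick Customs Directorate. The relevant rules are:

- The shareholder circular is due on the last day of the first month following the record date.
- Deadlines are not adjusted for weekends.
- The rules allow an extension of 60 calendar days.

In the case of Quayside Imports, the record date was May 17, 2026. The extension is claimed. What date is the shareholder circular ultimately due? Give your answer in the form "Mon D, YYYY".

Aug 29, 2026

1 month after May 17, 2026 falls in June 2026; the last day of that month is Jun 30, 2026.
Jun 30, 2026 is a Tuesday; no weekend or holiday adjustment applies.
With the 60-day extension, Jun 30, 2026 becomes Aug 29, 2026.
Aug 29, 2026 is a Saturday; no weekend or holiday adjustment applies.
Deadline: Aug 29, 2026.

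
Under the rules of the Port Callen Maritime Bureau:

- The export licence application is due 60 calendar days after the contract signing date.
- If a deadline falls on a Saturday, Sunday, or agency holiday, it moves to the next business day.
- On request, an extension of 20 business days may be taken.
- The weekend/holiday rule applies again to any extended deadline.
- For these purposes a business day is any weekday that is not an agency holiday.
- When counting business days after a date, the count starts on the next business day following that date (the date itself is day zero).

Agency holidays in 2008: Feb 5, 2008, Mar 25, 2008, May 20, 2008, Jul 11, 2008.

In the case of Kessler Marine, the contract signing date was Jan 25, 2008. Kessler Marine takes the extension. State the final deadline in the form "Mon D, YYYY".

Apr 23, 2008

Trigger date Jan 25, 2008 + 60 calendar days = Mar 25, 2008.
Mar 25, 2008 is a listed holiday, so it moves to the next business day, Mar 26, 2008 (Wednesday).
Applying the 20-business-day extension: 20 business days after Mar 26, 2008 is Apr 23, 2008.
Apr 23, 2008 falls on a Wednesday, which is a business day, so no adjustment is needed.
The final due date is Apr 23, 2008.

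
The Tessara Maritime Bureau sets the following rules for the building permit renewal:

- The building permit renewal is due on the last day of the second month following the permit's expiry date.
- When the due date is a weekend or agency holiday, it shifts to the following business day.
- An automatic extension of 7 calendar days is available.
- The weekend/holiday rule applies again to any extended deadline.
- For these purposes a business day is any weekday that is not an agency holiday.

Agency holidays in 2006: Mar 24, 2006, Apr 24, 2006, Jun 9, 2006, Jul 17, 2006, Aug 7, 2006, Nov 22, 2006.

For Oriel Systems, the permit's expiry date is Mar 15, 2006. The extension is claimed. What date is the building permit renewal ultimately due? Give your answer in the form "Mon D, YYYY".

Jun 7, 2006

2 months after Mar 15, 2006 falls in May 2006; the last day of that month is May 31, 2006.
May 31, 2006 falls on a Wednesday, which is a business day, so no adjustment is needed.
Applying the 7-calendar-day extension: May 31, 2006 + 7 days = Jun 7, 2006.
Since Jun 7, 2006 is a Wednesday and not a holiday, the date is unchanged.
Deadline: Jun 7, 2006.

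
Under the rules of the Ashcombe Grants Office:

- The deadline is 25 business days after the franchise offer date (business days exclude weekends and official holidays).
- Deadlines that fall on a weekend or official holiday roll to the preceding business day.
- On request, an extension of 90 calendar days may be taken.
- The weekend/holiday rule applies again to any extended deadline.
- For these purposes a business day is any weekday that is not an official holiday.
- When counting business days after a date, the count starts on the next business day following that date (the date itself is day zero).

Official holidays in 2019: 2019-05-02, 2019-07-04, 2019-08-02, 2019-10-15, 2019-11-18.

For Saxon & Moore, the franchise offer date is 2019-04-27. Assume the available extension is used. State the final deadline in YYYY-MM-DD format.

25 business days after 2019-04-27, excluding weekends and holidays, is 2019-06-03.
Since 2019-06-03 is a Monday and not a holiday, the date is unchanged.
The 90-calendar-day extension moves the deadline from 2019-06-03 to 2019-09-01.
2019-09-01 is a Sunday, so it moves to the preceding business day, 2019-08-30 (Friday).
Deadline: 2019-08-30.

2019-08-30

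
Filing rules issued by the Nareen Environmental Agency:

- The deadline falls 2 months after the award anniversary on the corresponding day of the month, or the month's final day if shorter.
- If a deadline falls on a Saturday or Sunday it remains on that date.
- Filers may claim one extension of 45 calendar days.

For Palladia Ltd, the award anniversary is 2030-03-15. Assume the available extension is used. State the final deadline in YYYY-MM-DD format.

2 months from 2030-03-15 is 2030-05-15.
No adjustment is made for weekends or holidays, so 2030-05-15 stands.
Add the 45 calendar-day extension to 2030-05-15: 2030-06-29.
2030-06-29 falls on a Saturday. The rules make no weekend/holiday allowance, so it remains 2030-06-29.
So the filing is due 2030-06-29.

2030-06-29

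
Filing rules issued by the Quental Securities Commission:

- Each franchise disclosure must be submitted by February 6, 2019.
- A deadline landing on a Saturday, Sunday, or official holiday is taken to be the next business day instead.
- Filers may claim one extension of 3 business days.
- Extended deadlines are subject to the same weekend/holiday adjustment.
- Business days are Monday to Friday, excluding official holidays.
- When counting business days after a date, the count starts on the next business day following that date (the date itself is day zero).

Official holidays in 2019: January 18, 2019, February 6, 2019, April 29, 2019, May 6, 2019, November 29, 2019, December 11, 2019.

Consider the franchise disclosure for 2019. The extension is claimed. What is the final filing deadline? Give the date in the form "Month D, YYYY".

Start from the fixed due date, February 6, 2019.
Because February 6, 2019 is a listed holiday, the deadline becomes February 7, 2019 (Thursday).
Applying the 3-business-day extension: 3 business days after February 7, 2019 is February 12, 2019.
Since February 12, 2019 is a Tuesday and not a holiday, the date is unchanged.
The final due date is February 12, 2019.

February 12, 2019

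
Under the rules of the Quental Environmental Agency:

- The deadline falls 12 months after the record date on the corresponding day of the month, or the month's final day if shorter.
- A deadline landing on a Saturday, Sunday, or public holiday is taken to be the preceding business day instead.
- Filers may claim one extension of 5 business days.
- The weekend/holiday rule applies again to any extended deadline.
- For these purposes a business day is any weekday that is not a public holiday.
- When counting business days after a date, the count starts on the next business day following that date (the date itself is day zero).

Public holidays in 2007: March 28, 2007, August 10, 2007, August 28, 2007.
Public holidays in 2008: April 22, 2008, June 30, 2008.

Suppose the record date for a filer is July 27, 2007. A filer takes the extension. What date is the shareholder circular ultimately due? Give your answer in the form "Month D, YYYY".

August 1, 2008

12 months from July 27, 2007 is July 27, 2008.
Because July 27, 2008 is a Sunday, the deadline becomes July 25, 2008 (Friday).
The 5-business-day extension runs from July 25, 2008 to August 1, 2008.
Since August 1, 2008 is a Friday and not a holiday, the date is unchanged.
Deadline: August 1, 2008.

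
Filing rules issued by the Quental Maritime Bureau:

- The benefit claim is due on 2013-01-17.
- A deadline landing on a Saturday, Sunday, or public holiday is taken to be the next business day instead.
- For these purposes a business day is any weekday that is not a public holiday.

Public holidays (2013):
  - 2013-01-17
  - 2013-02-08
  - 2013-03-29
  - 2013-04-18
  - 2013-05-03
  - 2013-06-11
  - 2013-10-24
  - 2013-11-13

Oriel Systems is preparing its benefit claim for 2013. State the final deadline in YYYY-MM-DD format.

Start from the fixed due date, 2013-01-17.
Because 2013-01-17 is a listed holiday, the deadline becomes 2013-01-18 (Friday).
Final deadline: 2013-01-18.

2013-01-18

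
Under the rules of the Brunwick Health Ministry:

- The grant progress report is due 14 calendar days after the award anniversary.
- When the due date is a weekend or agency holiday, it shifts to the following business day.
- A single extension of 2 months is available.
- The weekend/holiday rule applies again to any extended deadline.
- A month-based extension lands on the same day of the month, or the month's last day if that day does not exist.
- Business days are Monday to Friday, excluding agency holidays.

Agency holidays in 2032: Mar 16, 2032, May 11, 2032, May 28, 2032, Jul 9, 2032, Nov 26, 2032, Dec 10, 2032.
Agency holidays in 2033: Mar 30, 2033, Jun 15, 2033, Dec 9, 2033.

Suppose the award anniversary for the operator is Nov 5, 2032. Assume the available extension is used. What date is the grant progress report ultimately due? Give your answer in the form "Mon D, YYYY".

Trigger date Nov 5, 2032 + 14 calendar days = Nov 19, 2032.
Nov 19, 2032 falls on a Friday, which is a business day, so no adjustment is needed.
The 2 months extension carries Nov 19, 2032 to Jan 19, 2033.
Since Jan 19, 2033 is a Wednesday and not a holiday, the date is unchanged.
Deadline: Jan 19, 2033.

Jan 19, 2033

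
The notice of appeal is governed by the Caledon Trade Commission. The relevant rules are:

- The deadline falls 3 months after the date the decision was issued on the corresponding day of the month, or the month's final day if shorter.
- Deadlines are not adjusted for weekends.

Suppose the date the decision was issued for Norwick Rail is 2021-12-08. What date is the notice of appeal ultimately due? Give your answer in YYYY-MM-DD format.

2022-03-08

3 months after 2021-12-08, on the same day of the month, is 2022-03-08.
2022-03-08 falls on a Tuesday. The rules make no weekend/holiday allowance, so it remains 2022-03-08.
Deadline: 2022-03-08.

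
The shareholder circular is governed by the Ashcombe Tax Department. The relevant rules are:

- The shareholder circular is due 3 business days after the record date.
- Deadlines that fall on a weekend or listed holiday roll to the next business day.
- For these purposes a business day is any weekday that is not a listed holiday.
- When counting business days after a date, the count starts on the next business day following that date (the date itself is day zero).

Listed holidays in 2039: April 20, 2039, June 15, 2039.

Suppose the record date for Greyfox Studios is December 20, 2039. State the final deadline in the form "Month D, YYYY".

December 23, 2039

3 business days after December 20, 2039, excluding weekends and holidays, is December 23, 2039.
December 23, 2039 falls on a Friday, which is a business day, so no adjustment is needed.
So the filing is due December 23, 2039.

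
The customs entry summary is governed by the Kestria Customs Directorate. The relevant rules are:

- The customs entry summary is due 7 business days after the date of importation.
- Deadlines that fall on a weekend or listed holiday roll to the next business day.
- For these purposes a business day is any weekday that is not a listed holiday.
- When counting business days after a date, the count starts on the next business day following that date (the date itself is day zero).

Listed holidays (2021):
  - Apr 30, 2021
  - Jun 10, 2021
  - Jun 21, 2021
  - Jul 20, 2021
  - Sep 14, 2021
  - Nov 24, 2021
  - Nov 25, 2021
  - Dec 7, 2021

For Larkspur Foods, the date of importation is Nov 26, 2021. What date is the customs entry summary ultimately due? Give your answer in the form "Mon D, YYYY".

Dec 8, 2021

Counting 7 business days after Nov 26, 2021 (skipping weekends and listed holidays) reaches Dec 8, 2021.
Dec 8, 2021 is a Wednesday and not a listed holiday, so it stands.
Final deadline: Dec 8, 2021.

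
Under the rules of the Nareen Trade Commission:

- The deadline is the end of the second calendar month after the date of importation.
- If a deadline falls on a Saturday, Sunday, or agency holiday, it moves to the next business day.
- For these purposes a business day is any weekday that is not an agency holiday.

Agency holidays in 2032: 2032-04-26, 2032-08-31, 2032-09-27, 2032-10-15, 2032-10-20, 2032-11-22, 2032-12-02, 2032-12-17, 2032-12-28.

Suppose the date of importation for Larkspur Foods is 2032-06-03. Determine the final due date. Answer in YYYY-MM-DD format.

The second month after 2032-06-03 is August 2032, whose last day is 2032-08-31.
2032-08-31 is a listed holiday; the next business day is 2032-09-01 (Wednesday).
So the filing is due 2032-09-01.

2032-09-01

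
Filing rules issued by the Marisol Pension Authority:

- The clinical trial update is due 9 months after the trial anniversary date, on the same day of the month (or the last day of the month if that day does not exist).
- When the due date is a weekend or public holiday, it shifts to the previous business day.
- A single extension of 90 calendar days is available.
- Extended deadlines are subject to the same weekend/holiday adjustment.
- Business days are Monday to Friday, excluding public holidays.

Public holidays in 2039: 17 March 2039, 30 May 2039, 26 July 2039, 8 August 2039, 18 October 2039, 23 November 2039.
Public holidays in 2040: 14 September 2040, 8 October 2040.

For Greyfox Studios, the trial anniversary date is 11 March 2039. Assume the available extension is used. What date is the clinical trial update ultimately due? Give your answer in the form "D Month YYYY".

8 March 2040

Moving 9 months forward from 11 March 2039 on the corresponding day gives 11 December 2039.
Because 11 December 2039 is a Sunday, the deadline becomes 9 December 2039 (Friday).
Add the 90 calendar-day extension to 9 December 2039: 8 March 2040.
8 March 2040 is a Thursday and not a listed holiday, so it stands.
The final due date is 8 March 2040.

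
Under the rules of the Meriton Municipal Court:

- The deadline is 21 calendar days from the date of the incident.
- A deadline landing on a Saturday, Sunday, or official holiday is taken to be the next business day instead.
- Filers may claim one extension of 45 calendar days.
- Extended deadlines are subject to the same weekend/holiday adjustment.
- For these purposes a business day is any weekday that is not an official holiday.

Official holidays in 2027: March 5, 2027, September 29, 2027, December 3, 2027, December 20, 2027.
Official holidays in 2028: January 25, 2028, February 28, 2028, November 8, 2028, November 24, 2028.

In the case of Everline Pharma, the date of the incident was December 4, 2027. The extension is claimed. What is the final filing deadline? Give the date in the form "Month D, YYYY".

February 10, 2028

From December 4, 2027, 21 calendar days later is December 25, 2027.
December 25, 2027 is a Saturday; the next business day is December 27, 2027 (Monday).
The 45-calendar-day extension moves the deadline from December 27, 2027 to February 10, 2028.
February 10, 2028 is a Thursday and not a listed holiday, so it stands.
So the filing is due February 10, 2028.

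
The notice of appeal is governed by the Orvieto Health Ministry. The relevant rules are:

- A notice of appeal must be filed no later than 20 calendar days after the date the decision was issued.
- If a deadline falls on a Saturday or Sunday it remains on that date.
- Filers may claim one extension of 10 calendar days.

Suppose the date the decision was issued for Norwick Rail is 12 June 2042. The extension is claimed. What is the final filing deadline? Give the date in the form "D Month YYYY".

Trigger date 12 June 2042 + 20 calendar days = 2 July 2042.
2 July 2042 falls on a Wednesday. The rules make no weekend/holiday allowance, so it remains 2 July 2042.
The 10-calendar-day extension moves the deadline from 2 July 2042 to 12 July 2042.
12 July 2042 is a Saturday; no weekend or holiday adjustment applies.
Deadline: 12 July 2042.

12 July 2042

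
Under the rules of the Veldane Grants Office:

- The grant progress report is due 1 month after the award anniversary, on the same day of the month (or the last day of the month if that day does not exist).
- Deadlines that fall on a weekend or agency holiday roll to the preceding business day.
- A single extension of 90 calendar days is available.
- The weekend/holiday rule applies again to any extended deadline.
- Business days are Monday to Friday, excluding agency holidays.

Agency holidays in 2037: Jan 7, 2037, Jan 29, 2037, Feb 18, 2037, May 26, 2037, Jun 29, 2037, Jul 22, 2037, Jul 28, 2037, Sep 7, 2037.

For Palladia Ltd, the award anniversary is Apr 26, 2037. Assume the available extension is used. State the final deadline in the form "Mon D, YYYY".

1 month from Apr 26, 2037 is May 26, 2037.
May 26, 2037 is a listed holiday; the preceding business day is May 25, 2037 (Monday).
Add the 90 calendar-day extension to May 25, 2037: Aug 23, 2037.
Aug 23, 2037 is a Sunday, so it moves to the preceding business day, Aug 21, 2037 (Friday).
Deadline: Aug 21, 2037.

Aug 21, 2037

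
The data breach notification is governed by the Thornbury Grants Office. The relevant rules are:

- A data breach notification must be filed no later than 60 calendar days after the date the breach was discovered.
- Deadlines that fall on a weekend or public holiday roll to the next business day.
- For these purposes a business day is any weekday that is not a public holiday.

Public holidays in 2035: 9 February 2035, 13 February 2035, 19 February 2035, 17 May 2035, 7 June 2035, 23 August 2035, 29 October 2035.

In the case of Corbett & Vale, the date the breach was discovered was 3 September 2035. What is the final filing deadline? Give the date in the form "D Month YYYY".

2 November 2035

From 3 September 2035, 60 calendar days later is 2 November 2035.
2 November 2035 is a Friday and not a listed holiday, so it stands.
So the filing is due 2 November 2035.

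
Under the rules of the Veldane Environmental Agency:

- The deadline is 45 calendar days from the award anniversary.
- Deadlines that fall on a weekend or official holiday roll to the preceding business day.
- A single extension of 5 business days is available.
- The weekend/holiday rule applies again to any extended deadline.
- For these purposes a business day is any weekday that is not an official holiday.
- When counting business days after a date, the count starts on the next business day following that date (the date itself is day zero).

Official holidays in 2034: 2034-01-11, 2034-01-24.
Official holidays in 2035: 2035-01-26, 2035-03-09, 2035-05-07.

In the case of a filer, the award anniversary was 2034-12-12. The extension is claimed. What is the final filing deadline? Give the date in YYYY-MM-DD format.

Adding 45 calendar days to 2034-12-12 gives 2035-01-26.
2035-01-26 is a listed holiday; the preceding business day is 2035-01-25 (Thursday).
Counting 5 further business days from 2035-01-25 reaches 2035-02-02.
2035-02-02 is a Friday and not a listed holiday, so it stands.
Final deadline: 2035-02-02.

2035-02-02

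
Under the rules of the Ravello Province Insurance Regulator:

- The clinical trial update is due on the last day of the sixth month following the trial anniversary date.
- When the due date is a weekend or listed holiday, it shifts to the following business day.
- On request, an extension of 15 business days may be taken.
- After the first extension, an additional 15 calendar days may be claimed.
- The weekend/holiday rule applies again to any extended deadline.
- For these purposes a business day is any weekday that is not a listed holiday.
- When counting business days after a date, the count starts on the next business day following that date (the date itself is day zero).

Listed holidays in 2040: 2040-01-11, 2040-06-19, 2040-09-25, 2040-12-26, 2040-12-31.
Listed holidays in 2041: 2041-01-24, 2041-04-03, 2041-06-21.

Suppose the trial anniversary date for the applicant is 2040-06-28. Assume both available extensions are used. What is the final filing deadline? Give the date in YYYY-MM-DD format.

6 months after 2040-06-28 falls in December 2040; the last day of that month is 2040-12-31.
2040-12-31 is a listed holiday; the next business day is 2041-01-01 (Tuesday).
Counting 15 further business days from 2041-01-01 reaches 2041-01-22.
Since 2041-01-22 is a Tuesday and not a holiday, the date is unchanged.
Applying the 15-calendar-day extension: 2041-01-22 + 15 days = 2041-02-06.
Since 2041-02-06 is a Wednesday and not a holiday, the date is unchanged.
Final deadline: 2041-02-06.

2041-02-06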